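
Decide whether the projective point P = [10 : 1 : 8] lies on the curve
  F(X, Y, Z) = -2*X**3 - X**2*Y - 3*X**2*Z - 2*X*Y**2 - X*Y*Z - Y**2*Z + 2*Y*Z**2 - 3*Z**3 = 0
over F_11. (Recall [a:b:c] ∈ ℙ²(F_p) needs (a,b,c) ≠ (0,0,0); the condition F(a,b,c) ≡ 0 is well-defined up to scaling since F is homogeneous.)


F(10,1,8) ≡ 1 (mod 11); P is NOT on the curve.

Evaluate F(10, 1, 8) term-by-term (mod 11).
  -2*X**3 ↦ -2·1000·1·1 = -2000
  -X**2*Y ↦ -1·100·1·1 = -100
  -3*X**2*Z ↦ -3·100·1·8 = -2400
  -2*X*Y**2 ↦ -2·10·1·1 = -20
  -X*Y*Z ↦ -1·10·1·8 = -80
  -Y**2*Z ↦ -1·1·1·8 = -8
  2*Y*Z**2 ↦ 2·1·1·64 = 128
  -3*Z**3 ↦ -3·1·1·512 = -1536
Sum: F(10, 1, 8) = (-2000) + (-100) + (-2400) + (-20) + (-80) + (-8) + (128) + (-1536) = -6016.
Reducing mod 11: -6016 ≡ 1 (mod 11).
Since F(a, b, c) ≡ 1 ≠ 0 (mod 11), P does NOT lie on the curve.


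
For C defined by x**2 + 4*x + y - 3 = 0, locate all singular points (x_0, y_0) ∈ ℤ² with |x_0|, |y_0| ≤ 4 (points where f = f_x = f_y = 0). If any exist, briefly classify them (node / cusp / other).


No singular points in the scanned grid; C is smooth there.

Compute partial derivatives:
  f_x = 2*x + 4.
  f_y = 1.
f_y = 1 is a nonzero constant, so f_y never vanishes: no point (x, y) can satisfy f = f_x = f_y = 0. In particular no (x, y) ∈ {−4, ..., 4}² is singular; the curve is smooth.


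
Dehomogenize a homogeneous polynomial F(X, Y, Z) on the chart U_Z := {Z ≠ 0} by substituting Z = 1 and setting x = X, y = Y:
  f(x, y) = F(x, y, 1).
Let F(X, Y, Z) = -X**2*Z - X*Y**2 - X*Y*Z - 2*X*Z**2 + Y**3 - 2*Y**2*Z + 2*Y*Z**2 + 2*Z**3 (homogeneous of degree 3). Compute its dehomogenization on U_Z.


f(x, y) = -x**2 - x*y**2 - x*y - 2*x + y**3 - 2*y**2 + 2*y + 2

On U_Z we set Z = 1. Each monomial c·X^i·Y^j·Z^k in F becomes c·x^i·y^j·1^k = c·x^i·y^j.
Substituting Z = 1: F(X, Y, 1) = -x**2 - x*y**2 - x*y - 2*x + y**3 - 2*y**2 + 2*y + 2.
Note: deg(f) ≤ deg(F) = 3; strict inequality happens when F is divisible by Z (lost terms).


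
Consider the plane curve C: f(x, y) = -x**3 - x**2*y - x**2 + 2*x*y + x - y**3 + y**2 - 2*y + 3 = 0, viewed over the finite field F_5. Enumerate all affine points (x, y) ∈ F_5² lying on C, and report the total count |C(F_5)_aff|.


Affine F_5-points: {(0, 2), (1, 4), (2, 2), (3, 0), (3, 1)}; count = 5.

For each of the 25 pairs (x, y) ∈ F_5², evaluate f(x, y) mod 5. Record the zeros.
  x = 0: [0↦3, 1↦1, 2↦0, 3↦4, 4↦2]  zeros at y ∈ {2}
  x = 1: [0↦2, 1↦1, 2↦1, 3↦1, 4↦0]  zeros at y ∈ {4}
  x = 2: [0↦3, 1↦1, 2↦0, 3↦4, 4↦2]  zeros at y ∈ {2}
  x = 3: [0↦0, 1↦0, 2↦1, 3↦2, 4↦2]  zeros at y ∈ {0, 1}
  x = 4: [0↦2, 1↦2, 2↦3, 3↦4, 4↦4]  zeros at y ∈ ∅
Collecting zeros: affine points = {(0, 2), (1, 4), (2, 2), (3, 0), (3, 1)}.
Total count |C(F_5)_aff| = 5.


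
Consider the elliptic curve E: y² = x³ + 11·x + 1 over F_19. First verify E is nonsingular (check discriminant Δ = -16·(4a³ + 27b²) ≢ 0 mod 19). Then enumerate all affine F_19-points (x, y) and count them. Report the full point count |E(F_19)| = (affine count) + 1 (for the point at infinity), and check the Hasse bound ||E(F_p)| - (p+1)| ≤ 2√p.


Affine points = {(0, 1), (0, 18), (3, 2), (3, 17), (6, 6), (6, 13), (10, 3), (10, 16), (11, 3), (11, 16), (13, 2), (13, 17), (14, 7), (14, 12), (15, 8), (15, 11), (16, 6), (16, 13), (17, 3), (17, 16)}; affine count = 20; |E(F_19)| = 21.

Discriminant check: Δ ∝ 4a³ + 27b² = 4·11³ + 27·1² = 4·1331 + 27·1 ≡ 12 (mod 19). Nonzero ⇒ E is nonsingular.
For each x ∈ F_19, compute rhs = x³ + 11·x + 1 mod 19, then count y ∈ F_19 with y² ≡ rhs.
  x = 0: rhs = 1, matching y values: 1, 18 (2 points).
  x = 1: rhs = 13, matching y values: none (0 points).
  x = 2: rhs = 12, matching y values: none (0 points).
  x = 3: rhs = 4, matching y values: 2, 17 (2 points).
  x = 4: rhs = 14, matching y values: none (0 points).
  x = 5: rhs = 10, matching y values: none (0 points).
  x = 6: rhs = 17, matching y values: 6, 13 (2 points).
  x = 7: rhs = 3, matching y values: none (0 points).
  x = 8: rhs = 12, matching y values: none (0 points).
  x = 9: rhs = 12, matching y values: none (0 points).
  x = 10: rhs = 9, matching y values: 3, 16 (2 points).
  x = 11: rhs = 9, matching y values: 3, 16 (2 points).
  x = 12: rhs = 18, matching y values: none (0 points).
  x = 13: rhs = 4, matching y values: 2, 17 (2 points).
  x = 14: rhs = 11, matching y values: 7, 12 (2 points).
  x = 15: rhs = 7, matching y values: 8, 11 (2 points).
  x = 16: rhs = 17, matching y values: 6, 13 (2 points).
  x = 17: rhs = 9, matching y values: 3, 16 (2 points).
  x = 18: rhs = 8, matching y values: none (0 points).
Total affine count: 20.
Full point count |E(F_19)| = 20 + 1 = 21.
Hasse bound: |21 − (19+1)| = |1| = 1 ≤ 2√19 ≈ 8.7178 ✓.


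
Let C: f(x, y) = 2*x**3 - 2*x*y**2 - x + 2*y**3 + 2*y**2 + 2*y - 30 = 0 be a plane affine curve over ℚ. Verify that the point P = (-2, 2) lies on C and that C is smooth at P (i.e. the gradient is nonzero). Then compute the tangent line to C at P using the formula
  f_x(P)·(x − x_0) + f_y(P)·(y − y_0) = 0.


Tangent line at P: 15*x + 50*y - 70 = 0.

Step 1: f(-2, 2) = 0, so P lies on C.
Step 2: partial derivatives
  f_x(x, y) = 6*x**2 - 2*y**2 - 1, f_y(x, y) = -4*x*y + 6*y**2 + 4*y + 2.
  f_x(P) = 15, f_y(P) = 50 (gradient nonzero, so P is smooth).
Step 3: tangent line at P: 15·(x − -2) + 50·(y − 2) = 0.
Expanding: 15*x + 50*y - 70 = 0.


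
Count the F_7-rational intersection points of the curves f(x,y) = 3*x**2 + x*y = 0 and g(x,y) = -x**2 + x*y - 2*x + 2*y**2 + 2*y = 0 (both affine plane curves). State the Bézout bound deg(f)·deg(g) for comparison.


Common zeros: {(0, 0), (0, 6)}; count = 2; Bézout bound = 4.

deg(f) = 2, deg(g) = 2, so Bézout bound = 4.
Scan x ∈ F_7. For each x, list the y ∈ F_7 with f(x, y) ≡ 0 and those with g(x, y) ≡ 0 (mod 7); the common zeros in that column are the intersection.
  x = 0: f ≡ 0 at y ∈ {0, 1, 2, 3, 4, 5, 6}; g ≡ 0 at y ∈ {0, 6}; common: {0, 6}.
  x = 1: f ≡ 0 at y ∈ {4}; g ≡ 0 at y ∈ ∅; common: ∅.
  x = 2: f ≡ 0 at y ∈ {1}; g ≡ 0 at y ∈ ∅; common: ∅.
  x = 3: f ≡ 0 at y ∈ {5}; g ≡ 0 at y ∈ ∅; common: ∅.
  x = 4: f ≡ 0 at y ∈ {2}; g ≡ 0 at y ∈ {5, 6}; common: ∅.
  x = 5: f ≡ 0 at y ∈ {6}; g ≡ 0 at y ∈ {0}; common: ∅.
  x = 6: f ≡ 0 at y ∈ {3}; g ≡ 0 at y ∈ {5}; common: ∅.
Collecting: common zeros = {(0, 0), (0, 6)}, so the count is 2.
Comparison with the Bézout bound: 2 ≤ 4 = deg(f)·deg(g), as expected for curves with no common component (the affine F_7-count falls short of the bound because intersections may lie at infinity, over extension fields, or carry multiplicity).


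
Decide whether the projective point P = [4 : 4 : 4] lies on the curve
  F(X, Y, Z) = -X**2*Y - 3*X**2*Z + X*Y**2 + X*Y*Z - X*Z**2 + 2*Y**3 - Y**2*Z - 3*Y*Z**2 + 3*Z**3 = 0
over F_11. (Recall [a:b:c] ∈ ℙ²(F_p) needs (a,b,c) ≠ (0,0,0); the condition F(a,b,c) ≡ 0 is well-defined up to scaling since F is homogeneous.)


F(4,4,4) ≡ 4 (mod 11); P is NOT on the curve.

Evaluate F(4, 4, 4) term-by-term (mod 11).
  -X**2*Y ↦ -1·16·4·1 = -64
  -3*X**2*Z ↦ -3·16·1·4 = -192
  X*Y**2 ↦ 1·4·16·1 = 64
  X*Y*Z ↦ 1·4·4·4 = 64
  -X*Z**2 ↦ -1·4·1·16 = -64
  2*Y**3 ↦ 2·1·64·1 = 128
  -Y**2*Z ↦ -1·1·16·4 = -64
  -3*Y*Z**2 ↦ -3·1·4·16 = -192
  3*Z**3 ↦ 3·1·1·64 = 192
Sum: F(4, 4, 4) = (-64) + (-192) + (64) + (64) + (-64) + (128) + (-64) + (-192) + (192) = -128.
Reducing mod 11: -128 ≡ 4 (mod 11).
Since F(a, b, c) ≡ 4 ≠ 0 (mod 11), P does NOT lie on the curve.


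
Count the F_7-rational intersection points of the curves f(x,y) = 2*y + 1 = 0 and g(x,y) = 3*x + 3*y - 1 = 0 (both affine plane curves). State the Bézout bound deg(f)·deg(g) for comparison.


Common zeros: {(2, 3)}; count = 1; Bézout bound = 1.

deg(f) = 1, deg(g) = 1, so Bézout bound = 1.
Scan x ∈ F_7. For each x, list the y ∈ F_7 with f(x, y) ≡ 0 and those with g(x, y) ≡ 0 (mod 7); the common zeros in that column are the intersection.
  x = 0: f ≡ 0 at y ∈ {3}; g ≡ 0 at y ∈ {5}; common: ∅.
  x = 1: f ≡ 0 at y ∈ {3}; g ≡ 0 at y ∈ {4}; common: ∅.
  x = 2: f ≡ 0 at y ∈ {3}; g ≡ 0 at y ∈ {3}; common: {3}.
  x = 3: f ≡ 0 at y ∈ {3}; g ≡ 0 at y ∈ {2}; common: ∅.
  x = 4: f ≡ 0 at y ∈ {3}; g ≡ 0 at y ∈ {1}; common: ∅.
  x = 5: f ≡ 0 at y ∈ {3}; g ≡ 0 at y ∈ {0}; common: ∅.
  x = 6: f ≡ 0 at y ∈ {3}; g ≡ 0 at y ∈ {6}; common: ∅.
Collecting: common zeros = {(2, 3)}, so the count is 1.
Comparison with the Bézout bound: 1 ≤ 1 = deg(f)·deg(g), as expected for curves with no common component (the bound is attained).


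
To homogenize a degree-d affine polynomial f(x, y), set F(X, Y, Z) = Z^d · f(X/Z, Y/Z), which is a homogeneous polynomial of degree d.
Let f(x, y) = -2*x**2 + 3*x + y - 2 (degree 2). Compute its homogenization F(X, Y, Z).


F(X, Y, Z) = -2*X**2 + 3*X*Z + Y*Z - 2*Z**2

deg(f) = 2.
Substitute x = X/Z, y = Y/Z into f, then multiply by Z^2.
  monomial -2·x^2·y^0 ↦ -2·X^2·Y^0·Z^0.
  monomial 3·x^1·y^0 ↦ 3·X^1·Y^0·Z^1.
  monomial 1·x^0·y^1 ↦ 1·X^0·Y^1·Z^1.
  monomial -2·x^0·y^0 ↦ -2·X^0·Y^0·Z^2.
Collecting: F(X, Y, Z) = -2*X**2 + 3*X*Z + Y*Z - 2*Z**2.


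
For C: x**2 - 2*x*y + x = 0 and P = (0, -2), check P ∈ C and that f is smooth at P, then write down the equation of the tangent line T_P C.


Tangent line at P: 5*x = 0.

Step 1: f(0, -2) = 0, so P lies on C.
Step 2: partial derivatives
  f_x(x, y) = 2*x - 2*y + 1, f_y(x, y) = -2*x.
  f_x(P) = 5, f_y(P) = 0 (gradient nonzero, so P is smooth).
Step 3: tangent line at P: 5·(x − 0) + 0·(y − -2) = 0.
Expanding: 5*x = 0.


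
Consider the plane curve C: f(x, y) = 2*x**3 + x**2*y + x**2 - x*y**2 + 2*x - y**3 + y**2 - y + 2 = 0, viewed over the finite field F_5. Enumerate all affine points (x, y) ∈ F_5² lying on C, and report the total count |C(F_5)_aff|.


Affine F_5-points: {(0, 4), (1, 3), (2, 2), (3, 3), (4, 1), (4, 3)}; count = 6.

For each of the 25 pairs (x, y) ∈ F_5², evaluate f(x, y) mod 5. Record the zeros.
  x = 0: [0↦2, 1↦1, 2↦1, 3↦1, 4↦0]  zeros at y ∈ {4}
  x = 1: [0↦2, 1↦1, 2↦4, 3↦0, 4↦3]  zeros at y ∈ {3}
  x = 2: [0↦1, 1↦2, 2↦0, 3↦4, 4↦3]  zeros at y ∈ {2}
  x = 3: [0↦1, 1↦1, 2↦1, 3↦0, 4↦2]  zeros at y ∈ {3}
  x = 4: [0↦4, 1↦0, 2↦4, 3↦0, 4↦2]  zeros at y ∈ {1, 3}
Collecting zeros: affine points = {(0, 4), (1, 3), (2, 2), (3, 3), (4, 1), (4, 3)}.
Total count |C(F_5)_aff| = 6.


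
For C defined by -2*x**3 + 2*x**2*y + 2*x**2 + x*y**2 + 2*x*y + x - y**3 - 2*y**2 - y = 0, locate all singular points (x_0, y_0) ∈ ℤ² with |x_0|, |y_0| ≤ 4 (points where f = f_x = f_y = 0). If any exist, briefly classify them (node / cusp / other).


Singular points: {(0, -1)}; classification: cusp.

Compute partial derivatives:
  f_x = -6*x**2 + 4*x*y + 4*x + y**2 + 2*y + 1.
  f_y = 2*x**2 + 2*x*y + 2*x - 3*y**2 - 4*y - 1.
Scan x_0 ∈ {−4, ..., 4}. For each x_0, f_y(x_0, y) is a polynomial in y; find its integer roots y ∈ {−4, ..., 4}, then test f_x and f at those candidates.
  x = -4: f_y(-4, y) = -3*y**2 - 12*y + 23; no integer root y with |y| ≤ 4.
  x = -3: f_y(-3, y) = -3*y**2 - 10*y + 11; no integer root y with |y| ≤ 4.
  x = -2: f_y(-2, y) = -3*y**2 - 8*y + 3; vanishes at y ∈ {-3}. (-2, -3): f_x = -4 ≠ 0.
  x = -1: f_y(-1, y) = -3*y**2 - 6*y - 1; no integer root y with |y| ≤ 4.
  x = 0: f_y(0, y) = -3*y**2 - 4*y - 1; vanishes at y ∈ {-1}. (0, -1): f_x = 0, f = 0 — SINGULAR.
  x = 1: f_y(1, y) = -3*y**2 - 2*y + 3; no integer root y with |y| ≤ 4.
  x = 2: f_y(2, y) = 11 - 3*y**2; no integer root y with |y| ≤ 4.
  x = 3: f_y(3, y) = -3*y**2 + 2*y + 23; no integer root y with |y| ≤ 4.
  x = 4: f_y(4, y) = -3*y**2 + 4*y + 39; vanishes at y ∈ {-3}. (4, -3): f_x = -124 ≠ 0.
Only singular point on the grid: (0, -1).
Classify: substitute x = 0 + u, y = -1 + v and expand: f = -2*u**3 + 2*u**2*v + u*v**2 - v**3 + v**2.
No constant or linear terms (consistent with a singular point). Quadratic part: v**2. Cubic part: -2*u**3 + 2*u**2*v + u*v**2 - v**3.
The quadratic part v**2 is a perfect square, so there is a single (double) tangent line v = 0, i.e. y = -1. Restricting the cubic part to that line (v = 0) leaves -2*u**3 ≠ 0, so f is not divisible by v and the branch is v² ≈ 2*u**3 to lowest order — this is a cusp.
Classification: cusp.


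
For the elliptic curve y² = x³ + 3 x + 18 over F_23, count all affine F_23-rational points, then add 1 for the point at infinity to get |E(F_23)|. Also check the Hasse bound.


Affine points = {(0, 8), (0, 15), (2, 3), (2, 20), (3, 10), (3, 13), (4, 5), (4, 18), (8, 5), (8, 18), (10, 6), (10, 17), (11, 5), (11, 18), (13, 0), (18, 4), (18, 19), (21, 2), (21, 21)}; affine count = 19; |E(F_23)| = 20.

Discriminant check: Δ ∝ 4a³ + 27b² = 4·3³ + 27·18² = 4·27 + 27·324 ≡ 1 (mod 23). Nonzero ⇒ E is nonsingular.
For each x ∈ F_23, compute rhs = x³ + 3·x + 18 mod 23, then count y ∈ F_23 with y² ≡ rhs.
  x = 0: rhs = 18, matching y values: 8, 15 (2 points).
  x = 1: rhs = 22, matching y values: none (0 points).
  x = 2: rhs = 9, matching y values: 3, 20 (2 points).
  x = 3: rhs = 8, matching y values: 10, 13 (2 points).
  x = 4: rhs = 2, matching y values: 5, 18 (2 points).
  x = 5: rhs = 20, matching y values: none (0 points).
  x = 6: rhs = 22, matching y values: none (0 points).
  x = 7: rhs = 14, matching y values: none (0 points).
  x = 8: rhs = 2, matching y values: 5, 18 (2 points).
  x = 9: rhs = 15, matching y values: none (0 points).
  x = 10: rhs = 13, matching y values: 6, 17 (2 points).
  x = 11: rhs = 2, matching y values: 5, 18 (2 points).
  x = 12: rhs = 11, matching y values: none (0 points).
  x = 13: rhs = 0, matching y values: 0 (1 points).
  x = 14: rhs = 21, matching y values: none (0 points).
  x = 15: rhs = 11, matching y values: none (0 points).
  x = 16: rhs = 22, matching y values: none (0 points).
  x = 17: rhs = 14, matching y values: none (0 points).
  x = 18: rhs = 16, matching y values: 4, 19 (2 points).
  x = 19: rhs = 11, matching y values: none (0 points).
  x = 20: rhs = 5, matching y values: none (0 points).
  x = 21: rhs = 4, matching y values: 2, 21 (2 points).
  x = 22: rhs = 14, matching y values: none (0 points).
Total affine count: 19.
Full point count |E(F_23)| = 19 + 1 = 20.
Hasse bound: |20 − (23+1)| = |-4| = 4 ≤ 2√23 ≈ 9.5917 ✓.


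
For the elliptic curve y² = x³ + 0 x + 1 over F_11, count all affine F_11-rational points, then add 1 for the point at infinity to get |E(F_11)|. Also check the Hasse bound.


Affine points = {(0, 1), (0, 10), (2, 3), (2, 8), (5, 4), (5, 7), (7, 5), (7, 6), (9, 2), (9, 9), (10, 0)}; affine count = 11; |E(F_11)| = 12.

Discriminant check: Δ ∝ 4a³ + 27b² = 4·0³ + 27·1² = 4·0 + 27·1 ≡ 5 (mod 11). Nonzero ⇒ E is nonsingular.
For each x ∈ F_11, compute rhs = x³ + 0·x + 1 mod 11, then count y ∈ F_11 with y² ≡ rhs.
  x = 0: rhs = 1, matching y values: 1, 10 (2 points).
  x = 1: rhs = 2, matching y values: none (0 points).
  x = 2: rhs = 9, matching y values: 3, 8 (2 points).
  x = 3: rhs = 6, matching y values: none (0 points).
  x = 4: rhs = 10, matching y values: none (0 points).
  x = 5: rhs = 5, matching y values: 4, 7 (2 points).
  x = 6: rhs = 8, matching y values: none (0 points).
  x = 7: rhs = 3, matching y values: 5, 6 (2 points).
  x = 8: rhs = 7, matching y values: none (0 points).
  x = 9: rhs = 4, matching y values: 2, 9 (2 points).
  x = 10: rhs = 0, matching y values: 0 (1 points).
Total affine count: 11.
Full point count |E(F_11)| = 11 + 1 = 12.
Hasse bound: |12 − (11+1)| = |0| = 0 ≤ 2√11 ≈ 6.6332 ✓.


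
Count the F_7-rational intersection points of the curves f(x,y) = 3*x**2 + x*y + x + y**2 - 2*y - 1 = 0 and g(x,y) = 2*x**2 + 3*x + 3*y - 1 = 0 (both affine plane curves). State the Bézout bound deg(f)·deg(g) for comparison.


Common zeros: {(0, 5)}; count = 1; Bézout bound = 4.

deg(f) = 2, deg(g) = 2, so Bézout bound = 4.
Scan x ∈ F_7. For each x, list the y ∈ F_7 with f(x, y) ≡ 0 and those with g(x, y) ≡ 0 (mod 7); the common zeros in that column are the intersection.
  x = 0: f ≡ 0 at y ∈ {4, 5}; g ≡ 0 at y ∈ {5}; common: {5}.
  x = 1: f ≡ 0 at y ∈ ∅; g ≡ 0 at y ∈ {1}; common: ∅.
  x = 2: f ≡ 0 at y ∈ {1, 6}; g ≡ 0 at y ∈ {5}; common: ∅.
  x = 3: f ≡ 0 at y ∈ {2, 4}; g ≡ 0 at y ∈ {3}; common: ∅.
  x = 4: f ≡ 0 at y ∈ ∅; g ≡ 0 at y ∈ {2}; common: ∅.
  x = 5: f ≡ 0 at y ∈ {5, 6}; g ≡ 0 at y ∈ {2}; common: ∅.
  x = 6: f ≡ 0 at y ∈ ∅; g ≡ 0 at y ∈ {3}; common: ∅.
Collecting: common zeros = {(0, 5)}, so the count is 1.
Comparison with the Bézout bound: 1 ≤ 4 = deg(f)·deg(g), as expected for curves with no common component (the affine F_7-count falls short of the bound because intersections may lie at infinity, over extension fields, or carry multiplicity).


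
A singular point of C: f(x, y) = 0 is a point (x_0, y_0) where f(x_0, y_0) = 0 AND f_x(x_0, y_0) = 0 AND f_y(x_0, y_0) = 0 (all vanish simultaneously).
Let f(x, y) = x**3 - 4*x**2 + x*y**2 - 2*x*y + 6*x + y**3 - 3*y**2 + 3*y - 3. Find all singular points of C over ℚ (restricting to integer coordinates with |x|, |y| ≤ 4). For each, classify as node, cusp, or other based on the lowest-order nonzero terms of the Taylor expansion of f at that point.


Singular points: {(1, 1)}; classification: node.

Compute partial derivatives:
  f_x = 3*x**2 - 8*x + y**2 - 2*y + 6.
  f_y = 2*x*y - 2*x + 3*y**2 - 6*y + 3.
Scan x_0 ∈ {−4, ..., 4}. For each x_0, f_y(x_0, y) is a polynomial in y; find its integer roots y ∈ {−4, ..., 4}, then test f_x and f at those candidates.
  x = -4: f_y(-4, y) = 3*y**2 - 14*y + 11; vanishes at y ∈ {1}. (-4, 1): f_x = 85 ≠ 0.
  x = -3: f_y(-3, y) = 3*y**2 - 12*y + 9; vanishes at y ∈ {1, 3}. (-3, 1): f_x = 56 ≠ 0; (-3, 3): f_x = 60 ≠ 0.
  x = -2: f_y(-2, y) = 3*y**2 - 10*y + 7; vanishes at y ∈ {1}. (-2, 1): f_x = 33 ≠ 0.
  x = -1: f_y(-1, y) = 3*y**2 - 8*y + 5; vanishes at y ∈ {1}. (-1, 1): f_x = 16 ≠ 0.
  x = 0: f_y(0, y) = 3*y**2 - 6*y + 3; vanishes at y ∈ {1}. (0, 1): f_x = 5 ≠ 0.
  x = 1: f_y(1, y) = 3*y**2 - 4*y + 1; vanishes at y ∈ {1}. (1, 1): f_x = 0, f = 0 — SINGULAR.
  x = 2: f_y(2, y) = 3*y**2 - 2*y - 1; vanishes at y ∈ {1}. (2, 1): f_x = 1 ≠ 0.
  x = 3: f_y(3, y) = 3*y**2 - 3; vanishes at y ∈ {-1, 1}. (3, -1): f_x = 12 ≠ 0; (3, 1): f_x = 8 ≠ 0.
  x = 4: f_y(4, y) = 3*y**2 + 2*y - 5; vanishes at y ∈ {1}. (4, 1): f_x = 21 ≠ 0.
Only singular point on the grid: (1, 1).
Classify: substitute x = 1 + u, y = 1 + v and expand: f = u**3 - u**2 + u*v**2 + v**3 + v**2.
No constant or linear terms (consistent with a singular point). Quadratic part: -u**2 + v**2. Cubic part: u**3 + u*v**2 + v**3.
The quadratic part v**2 - u**2 = (v − u)(v + u) splits into two distinct linear factors, so there are two distinct tangent lines y − 1 = ±(x − 1) — this is a node (ordinary double point).
Classification: node.


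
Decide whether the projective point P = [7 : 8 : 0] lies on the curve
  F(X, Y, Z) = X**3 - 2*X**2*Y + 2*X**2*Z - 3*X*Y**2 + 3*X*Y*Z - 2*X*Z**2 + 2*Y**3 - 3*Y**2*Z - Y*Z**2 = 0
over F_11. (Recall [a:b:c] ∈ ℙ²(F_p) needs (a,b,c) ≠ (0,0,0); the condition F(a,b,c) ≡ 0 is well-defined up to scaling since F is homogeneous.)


F(7,8,0) ≡ 9 (mod 11); P is NOT on the curve.

Evaluate F(7, 8, 0) term-by-term (mod 11).
  X**3 ↦ 1·343·1·1 = 343
  -2*X**2*Y ↦ -2·49·8·1 = -784
  2*X**2*Z ↦ 2·49·1·0 = 0
  -3*X*Y**2 ↦ -3·7·64·1 = -1344
  3*X*Y*Z ↦ 3·7·8·0 = 0
  -2*X*Z**2 ↦ -2·7·1·0 = 0
  2*Y**3 ↦ 2·1·512·1 = 1024
  -3*Y**2*Z ↦ -3·1·64·0 = 0
  -Y*Z**2 ↦ -1·1·8·0 = 0
Sum: F(7, 8, 0) = (343) + (-784) + (0) + (-1344) + (0) + (0) + (1024) + (0) + (0) = -761.
Reducing mod 11: -761 ≡ 9 (mod 11).
Since F(a, b, c) ≡ 9 ≠ 0 (mod 11), P does NOT lie on the curve.


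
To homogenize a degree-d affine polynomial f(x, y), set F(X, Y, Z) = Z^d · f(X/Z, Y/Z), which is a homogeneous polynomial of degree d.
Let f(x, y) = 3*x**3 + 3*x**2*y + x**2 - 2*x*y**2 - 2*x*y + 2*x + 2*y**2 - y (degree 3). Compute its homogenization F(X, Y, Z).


F(X, Y, Z) = 3*X**3 + 3*X**2*Y + X**2*Z - 2*X*Y**2 - 2*X*Y*Z + 2*X*Z**2 + 2*Y**2*Z - Y*Z**2

deg(f) = 3.
Substitute x = X/Z, y = Y/Z into f, then multiply by Z^3.
  monomial 3·x^3·y^0 ↦ 3·X^3·Y^0·Z^0.
  monomial 3·x^2·y^1 ↦ 3·X^2·Y^1·Z^0.
  monomial 1·x^2·y^0 ↦ 1·X^2·Y^0·Z^1.
  monomial -2·x^1·y^2 ↦ -2·X^1·Y^2·Z^0.
  monomial -2·x^1·y^1 ↦ -2·X^1·Y^1·Z^1.
  monomial 2·x^1·y^0 ↦ 2·X^1·Y^0·Z^2.
  monomial 2·x^0·y^2 ↦ 2·X^0·Y^2·Z^1.
  monomial -1·x^0·y^1 ↦ -1·X^0·Y^1·Z^2.
Collecting: F(X, Y, Z) = 3*X**3 + 3*X**2*Y + X**2*Z - 2*X*Y**2 - 2*X*Y*Z + 2*X*Z**2 + 2*Y**2*Z - Y*Z**2.


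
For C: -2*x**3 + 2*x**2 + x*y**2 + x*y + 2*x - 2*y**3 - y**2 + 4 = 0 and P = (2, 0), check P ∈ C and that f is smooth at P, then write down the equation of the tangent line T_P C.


Tangent line at P: -14*x + 2*y + 28 = 0.

Step 1: f(2, 0) = 0, so P lies on C.
Step 2: partial derivatives
  f_x(x, y) = -6*x**2 + 4*x + y**2 + y + 2, f_y(x, y) = 2*x*y + x - 6*y**2 - 2*y.
  f_x(P) = -14, f_y(P) = 2 (gradient nonzero, so P is smooth).
Step 3: tangent line at P: -14·(x − 2) + 2·(y − 0) = 0.
Expanding: -14*x + 2*y + 28 = 0.


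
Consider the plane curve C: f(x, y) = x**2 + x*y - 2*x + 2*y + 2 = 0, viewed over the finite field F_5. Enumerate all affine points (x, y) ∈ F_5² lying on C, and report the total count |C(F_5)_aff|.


Affine F_5-points: {(0, 4), (1, 3), (2, 2), (3, 0), (3, 1), (3, 2), (3, 3), (3, 4), (4, 0)}; count = 9.

For each of the 25 pairs (x, y) ∈ F_5², evaluate f(x, y) mod 5. Record the zeros.
  x = 0: [0↦2, 1↦4, 2↦1, 3↦3, 4↦0]  zeros at y ∈ {4}
  x = 1: [0↦1, 1↦4, 2↦2, 3↦0, 4↦3]  zeros at y ∈ {3}
  x = 2: [0↦2, 1↦1, 2↦0, 3↦4, 4↦3]  zeros at y ∈ {2}
  x = 3: [0↦0, 1↦0, 2↦0, 3↦0, 4↦0]  zeros at y ∈ {0, 1, 2, 3, 4}
  x = 4: [0↦0, 1↦1, 2↦2, 3↦3, 4↦4]  zeros at y ∈ {0}
Collecting zeros: affine points = {(0, 4), (1, 3), (2, 2), (3, 0), (3, 1), (3, 2), (3, 3), (3, 4), (4, 0)}.
Total count |C(F_5)_aff| = 9.


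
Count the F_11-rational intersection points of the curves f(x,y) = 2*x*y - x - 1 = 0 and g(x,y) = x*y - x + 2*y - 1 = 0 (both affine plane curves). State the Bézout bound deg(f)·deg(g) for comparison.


Common zeros: {(2, 9), (10, 0)}; count = 2; Bézout bound = 4.

deg(f) = 2, deg(g) = 2, so Bézout bound = 4.
Scan x ∈ F_11. For each x, list the y ∈ F_11 with f(x, y) ≡ 0 and those with g(x, y) ≡ 0 (mod 11); the common zeros in that column are the intersection.
  x = 0: f ≡ 0 at y ∈ ∅; g ≡ 0 at y ∈ {6}; common: ∅.
  x = 1: f ≡ 0 at y ∈ {1}; g ≡ 0 at y ∈ {8}; common: ∅.
  x = 2: f ≡ 0 at y ∈ {9}; g ≡ 0 at y ∈ {9}; common: {9}.
  x = 3: f ≡ 0 at y ∈ {8}; g ≡ 0 at y ∈ {3}; common: ∅.
  x = 4: f ≡ 0 at y ∈ {2}; g ≡ 0 at y ∈ {10}; common: ∅.
  x = 5: f ≡ 0 at y ∈ {5}; g ≡ 0 at y ∈ {4}; common: ∅.
  x = 6: f ≡ 0 at y ∈ {7}; g ≡ 0 at y ∈ {5}; common: ∅.
  x = 7: f ≡ 0 at y ∈ {10}; g ≡ 0 at y ∈ {7}; common: ∅.
  x = 8: f ≡ 0 at y ∈ {4}; g ≡ 0 at y ∈ {2}; common: ∅.
  x = 9: f ≡ 0 at y ∈ {3}; g ≡ 0 at y ∈ ∅; common: ∅.
  x = 10: f ≡ 0 at y ∈ {0}; g ≡ 0 at y ∈ {0}; common: {0}.
Collecting: common zeros = {(2, 9), (10, 0)}, so the count is 2.
Comparison with the Bézout bound: 2 ≤ 4 = deg(f)·deg(g), as expected for curves with no common component (the affine F_11-count falls short of the bound because intersections may lie at infinity, over extension fields, or carry multiplicity).


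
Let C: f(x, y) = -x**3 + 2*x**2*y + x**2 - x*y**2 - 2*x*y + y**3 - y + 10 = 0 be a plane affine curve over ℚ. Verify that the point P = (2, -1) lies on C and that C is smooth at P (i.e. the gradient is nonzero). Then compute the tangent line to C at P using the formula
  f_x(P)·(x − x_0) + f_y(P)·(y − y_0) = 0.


Tangent line at P: -15*x + 10*y + 40 = 0.

Step 1: f(2, -1) = 0, so P lies on C.
Step 2: partial derivatives
  f_x(x, y) = -3*x**2 + 4*x*y + 2*x - y**2 - 2*y, f_y(x, y) = 2*x**2 - 2*x*y - 2*x + 3*y**2 - 1.
  f_x(P) = -15, f_y(P) = 10 (gradient nonzero, so P is smooth).
Step 3: tangent line at P: -15·(x − 2) + 10·(y − -1) = 0.
Expanding: -15*x + 10*y + 40 = 0.


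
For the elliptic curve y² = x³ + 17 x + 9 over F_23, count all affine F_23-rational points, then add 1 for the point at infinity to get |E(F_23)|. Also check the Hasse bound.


Affine points = {(0, 3), (0, 20), (1, 2), (1, 21), (3, 8), (3, 15), (4, 7), (4, 16), (5, 9), (5, 14), (8, 6), (8, 17), (10, 11), (10, 12), (11, 3), (11, 20), (12, 3), (12, 20), (13, 9), (13, 14), (14, 1), (14, 22), (17, 6), (17, 17), (18, 11), (18, 12), (20, 0), (21, 6), (21, 17)}; affine count = 29; |E(F_23)| = 30.

Discriminant check: Δ ∝ 4a³ + 27b² = 4·17³ + 27·9² = 4·4913 + 27·81 ≡ 12 (mod 23). Nonzero ⇒ E is nonsingular.
For each x ∈ F_23, compute rhs = x³ + 17·x + 9 mod 23, then count y ∈ F_23 with y² ≡ rhs.
  x = 0: rhs = 9, matching y values: 3, 20 (2 points).
  x = 1: rhs = 4, matching y values: 2, 21 (2 points).
  x = 2: rhs = 5, matching y values: none (0 points).
  x = 3: rhs = 18, matching y values: 8, 15 (2 points).
  x = 4: rhs = 3, matching y values: 7, 16 (2 points).
  x = 5: rhs = 12, matching y values: 9, 14 (2 points).
  x = 6: rhs = 5, matching y values: none (0 points).
  x = 7: rhs = 11, matching y values: none (0 points).
  x = 8: rhs = 13, matching y values: 6, 17 (2 points).
  x = 9: rhs = 17, matching y values: none (0 points).
  x = 10: rhs = 6, matching y values: 11, 12 (2 points).
  x = 11: rhs = 9, matching y values: 3, 20 (2 points).
  x = 12: rhs = 9, matching y values: 3, 20 (2 points).
  x = 13: rhs = 12, matching y values: 9, 14 (2 points).
  x = 14: rhs = 1, matching y values: 1, 22 (2 points).
  x = 15: rhs = 5, matching y values: none (0 points).
  x = 16: rhs = 7, matching y values: none (0 points).
  x = 17: rhs = 13, matching y values: 6, 17 (2 points).
  x = 18: rhs = 6, matching y values: 11, 12 (2 points).
  x = 19: rhs = 15, matching y values: none (0 points).
  x = 20: rhs = 0, matching y values: 0 (1 points).
  x = 21: rhs = 13, matching y values: 6, 17 (2 points).
  x = 22: rhs = 14, matching y values: none (0 points).
Total affine count: 29.
Full point count |E(F_23)| = 29 + 1 = 30.
Hasse bound: |30 − (23+1)| = |6| = 6 ≤ 2√23 ≈ 9.5917 ✓.


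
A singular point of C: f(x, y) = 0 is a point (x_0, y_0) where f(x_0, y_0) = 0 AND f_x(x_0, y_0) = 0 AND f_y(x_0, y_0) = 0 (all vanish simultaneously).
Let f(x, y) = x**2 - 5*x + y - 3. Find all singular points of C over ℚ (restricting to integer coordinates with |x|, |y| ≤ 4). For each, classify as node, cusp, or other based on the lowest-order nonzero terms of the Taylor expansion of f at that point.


No singular points in the scanned grid; C is smooth there.

Compute partial derivatives:
  f_x = 2*x - 5.
  f_y = 1.
f_y = 1 is a nonzero constant, so f_y never vanishes: no point (x, y) can satisfy f = f_x = f_y = 0. In particular no (x, y) ∈ {−4, ..., 4}² is singular; the curve is smooth.


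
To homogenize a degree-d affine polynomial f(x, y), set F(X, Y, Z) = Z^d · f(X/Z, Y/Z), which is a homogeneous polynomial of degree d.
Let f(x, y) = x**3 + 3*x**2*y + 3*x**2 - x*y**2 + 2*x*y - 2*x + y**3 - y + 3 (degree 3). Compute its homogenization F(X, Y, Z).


F(X, Y, Z) = X**3 + 3*X**2*Y + 3*X**2*Z - X*Y**2 + 2*X*Y*Z - 2*X*Z**2 + Y**3 - Y*Z**2 + 3*Z**3

deg(f) = 3.
Substitute x = X/Z, y = Y/Z into f, then multiply by Z^3.
  monomial 1·x^3·y^0 ↦ 1·X^3·Y^0·Z^0.
  monomial 3·x^2·y^1 ↦ 3·X^2·Y^1·Z^0.
  monomial 3·x^2·y^0 ↦ 3·X^2·Y^0·Z^1.
  monomial -1·x^1·y^2 ↦ -1·X^1·Y^2·Z^0.
  monomial 2·x^1·y^1 ↦ 2·X^1·Y^1·Z^1.
  monomial -2·x^1·y^0 ↦ -2·X^1·Y^0·Z^2.
  monomial 1·x^0·y^3 ↦ 1·X^0·Y^3·Z^0.
  monomial -1·x^0·y^1 ↦ -1·X^0·Y^1·Z^2.
  monomial 3·x^0·y^0 ↦ 3·X^0·Y^0·Z^3.
Collecting: F(X, Y, Z) = X**3 + 3*X**2*Y + 3*X**2*Z - X*Y**2 + 2*X*Y*Z - 2*X*Z**2 + Y**3 - Y*Z**2 + 3*Z**3.


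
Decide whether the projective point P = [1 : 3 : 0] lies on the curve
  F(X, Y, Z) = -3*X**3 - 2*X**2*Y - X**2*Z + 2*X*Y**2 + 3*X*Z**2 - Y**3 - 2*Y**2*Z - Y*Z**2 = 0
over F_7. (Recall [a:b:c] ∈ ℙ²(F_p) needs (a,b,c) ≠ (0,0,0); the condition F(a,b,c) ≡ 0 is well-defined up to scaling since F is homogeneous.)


F(1,3,0) ≡ 3 (mod 7); P is NOT on the curve.

Evaluate F(1, 3, 0) term-by-term (mod 7).
  -3*X**3 ↦ -3·1·1·1 = -3
  -2*X**2*Y ↦ -2·1·3·1 = -6
  -X**2*Z ↦ -1·1·1·0 = 0
  2*X*Y**2 ↦ 2·1·9·1 = 18
  3*X*Z**2 ↦ 3·1·1·0 = 0
  -Y**3 ↦ -1·1·27·1 = -27
  -2*Y**2*Z ↦ -2·1·9·0 = 0
  -Y*Z**2 ↦ -1·1·3·0 = 0
Sum: F(1, 3, 0) = (-3) + (-6) + (0) + (18) + (0) + (-27) + (0) + (0) = -18.
Reducing mod 7: -18 ≡ 3 (mod 7).
Since F(a, b, c) ≡ 3 ≠ 0 (mod 7), P does NOT lie on the curve.


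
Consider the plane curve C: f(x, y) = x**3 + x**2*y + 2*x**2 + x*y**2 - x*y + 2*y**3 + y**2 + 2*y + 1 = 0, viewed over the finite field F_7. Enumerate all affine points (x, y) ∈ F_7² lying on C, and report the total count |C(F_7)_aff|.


Affine F_7-points: {(0, 3), (2, 6), (4, 2), (4, 3), (5, 3), (5, 5)}; count = 6.

For each of the 49 pairs (x, y) ∈ F_7², evaluate f(x, y) mod 7. Record the zeros.
  x = 0: [0↦1, 1↦6, 2↦4, 3↦0, 4↦6, 5↦6, 6↦5]  zeros at y ∈ {3}
  x = 1: [0↦4, 1↦3, 2↦4, 3↦5, 4↦4, 5↦6, 6↦2]  zeros at y ∈ ∅
  x = 2: [0↦3, 1↦5, 2↦4, 3↦5, 4↦6, 5↦5, 6↦0]  zeros at y ∈ {6}
  x = 3: [0↦4, 1↦4, 2↦3, 3↦6, 4↦4, 5↦2, 6↦5]  zeros at y ∈ ∅
  x = 4: [0↦6, 1↦6, 2↦0, 3↦0, 4↦4, 5↦3, 6↦2]  zeros at y ∈ {2, 3}
  x = 5: [0↦1, 1↦3, 2↦1, 3↦0, 4↦5, 5↦0, 6↦4]  zeros at y ∈ {3, 5}
  x = 6: [0↦2, 1↦1, 2↦5, 3↦5, 4↦6, 5↦6, 6↦3]  zeros at y ∈ ∅
Collecting zeros: affine points = {(0, 3), (2, 6), (4, 2), (4, 3), (5, 3), (5, 5)}.
Total count |C(F_7)_aff| = 6.


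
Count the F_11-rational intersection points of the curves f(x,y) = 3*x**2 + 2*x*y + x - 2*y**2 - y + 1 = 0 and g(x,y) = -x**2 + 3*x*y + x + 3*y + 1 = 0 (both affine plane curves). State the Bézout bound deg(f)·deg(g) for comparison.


Common zeros: {(5, 9)}; count = 1; Bézout bound = 4.

deg(f) = 2, deg(g) = 2, so Bézout bound = 4.
Scan x ∈ F_11. For each x, list the y ∈ F_11 with f(x, y) ≡ 0 and those with g(x, y) ≡ 0 (mod 11); the common zeros in that column are the intersection.
  x = 0: f ≡ 0 at y ∈ {6, 10}; g ≡ 0 at y ∈ {7}; common: ∅.
  x = 1: f ≡ 0 at y ∈ ∅; g ≡ 0 at y ∈ {9}; common: ∅.
  x = 2: f ≡ 0 at y ∈ ∅; g ≡ 0 at y ∈ {5}; common: ∅.
  x = 3: f ≡ 0 at y ∈ {2, 6}; g ≡ 0 at y ∈ {5}; common: ∅.
  x = 4: f ≡ 0 at y ∈ {10}; g ≡ 0 at y ∈ {0}; common: ∅.
  x = 5: f ≡ 0 at y ∈ {1, 9}; g ≡ 0 at y ∈ {9}; common: {9}.
  x = 6: f ≡ 0 at y ∈ ∅; g ≡ 0 at y ∈ {4}; common: ∅.
  x = 7: f ≡ 0 at y ∈ {3, 9}; g ≡ 0 at y ∈ {4}; common: ∅.
  x = 8: f ≡ 0 at y ∈ ∅; g ≡ 0 at y ∈ {0}; common: ∅.
  x = 9: f ≡ 0 at y ∈ {0, 3}; g ≡ 0 at y ∈ {2}; common: ∅.
  x = 10: f ≡ 0 at y ∈ {2}; g ≡ 0 at y ∈ ∅; common: ∅.
Collecting: common zeros = {(5, 9)}, so the count is 1.
Comparison with the Bézout bound: 1 ≤ 4 = deg(f)·deg(g), as expected for curves with no common component (the affine F_11-count falls short of the bound because intersections may lie at infinity, over extension fields, or carry multiplicity).


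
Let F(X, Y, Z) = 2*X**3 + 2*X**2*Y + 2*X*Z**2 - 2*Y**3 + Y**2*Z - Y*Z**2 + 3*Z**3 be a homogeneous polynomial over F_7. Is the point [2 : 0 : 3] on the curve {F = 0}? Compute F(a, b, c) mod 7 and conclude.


F(2,0,3) ≡ 0 (mod 7); P is on the curve.

Evaluate F(2, 0, 3) term-by-term (mod 7).
  2*X**3 ↦ 2·8·1·1 = 16
  2*X**2*Y ↦ 2·4·0·1 = 0
  2*X*Z**2 ↦ 2·2·1·9 = 36
  -2*Y**3 ↦ -2·1·0·1 = 0
  Y**2*Z ↦ 1·1·0·3 = 0
  -Y*Z**2 ↦ -1·1·0·9 = 0
  3*Z**3 ↦ 3·1·1·27 = 81
Sum: F(2, 0, 3) = (16) + (0) + (36) + (0) + (0) + (0) + (81) = 133.
Reducing mod 7: 133 ≡ 0 (mod 7).
Since F(a, b, c) ≡ 0 (mod 7), P lies on the curve.


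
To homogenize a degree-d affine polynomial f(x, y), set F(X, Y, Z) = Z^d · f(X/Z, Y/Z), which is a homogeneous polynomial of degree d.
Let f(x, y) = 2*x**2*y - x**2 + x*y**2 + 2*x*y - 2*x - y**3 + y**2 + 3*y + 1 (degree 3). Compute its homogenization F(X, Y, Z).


F(X, Y, Z) = 2*X**2*Y - X**2*Z + X*Y**2 + 2*X*Y*Z - 2*X*Z**2 - Y**3 + Y**2*Z + 3*Y*Z**2 + Z**3

deg(f) = 3.
Substitute x = X/Z, y = Y/Z into f, then multiply by Z^3.
  monomial 2·x^2·y^1 ↦ 2·X^2·Y^1·Z^0.
  monomial -1·x^2·y^0 ↦ -1·X^2·Y^0·Z^1.
  monomial 1·x^1·y^2 ↦ 1·X^1·Y^2·Z^0.
  monomial 2·x^1·y^1 ↦ 2·X^1·Y^1·Z^1.
  monomial -2·x^1·y^0 ↦ -2·X^1·Y^0·Z^2.
  monomial -1·x^0·y^3 ↦ -1·X^0·Y^3·Z^0.
  monomial 1·x^0·y^2 ↦ 1·X^0·Y^2·Z^1.
  monomial 3·x^0·y^1 ↦ 3·X^0·Y^1·Z^2.
  monomial 1·x^0·y^0 ↦ 1·X^0·Y^0·Z^3.
Collecting: F(X, Y, Z) = 2*X**2*Y - X**2*Z + X*Y**2 + 2*X*Y*Z - 2*X*Z**2 - Y**3 + Y**2*Z + 3*Y*Z**2 + Z**3.


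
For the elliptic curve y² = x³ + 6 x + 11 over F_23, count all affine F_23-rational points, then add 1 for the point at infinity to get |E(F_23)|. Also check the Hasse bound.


Affine points = {(1, 8), (1, 15), (2, 10), (2, 13), (9, 9), (9, 14), (10, 6), (10, 17), (13, 3), (13, 20), (15, 7), (15, 16), (17, 9), (17, 14), (20, 9), (20, 14), (22, 2), (22, 21)}; affine count = 18; |E(F_23)| = 19.

Discriminant check: Δ ∝ 4a³ + 27b² = 4·6³ + 27·11² = 4·216 + 27·121 ≡ 14 (mod 23). Nonzero ⇒ E is nonsingular.
For each x ∈ F_23, compute rhs = x³ + 6·x + 11 mod 23, then count y ∈ F_23 with y² ≡ rhs.
  x = 0: rhs = 11, matching y values: none (0 points).
  x = 1: rhs = 18, matching y values: 8, 15 (2 points).
  x = 2: rhs = 8, matching y values: 10, 13 (2 points).
  x = 3: rhs = 10, matching y values: none (0 points).
  x = 4: rhs = 7, matching y values: none (0 points).
  x = 5: rhs = 5, matching y values: none (0 points).
  x = 6: rhs = 10, matching y values: none (0 points).
  x = 7: rhs = 5, matching y values: none (0 points).
  x = 8: rhs = 19, matching y values: none (0 points).
  x = 9: rhs = 12, matching y values: 9, 14 (2 points).
  x = 10: rhs = 13, matching y values: 6, 17 (2 points).
  x = 11: rhs = 5, matching y values: none (0 points).
  x = 12: rhs = 17, matching y values: none (0 points).
  x = 13: rhs = 9, matching y values: 3, 20 (2 points).
  x = 14: rhs = 10, matching y values: none (0 points).
  x = 15: rhs = 3, matching y values: 7, 16 (2 points).
  x = 16: rhs = 17, matching y values: none (0 points).
  x = 17: rhs = 12, matching y values: 9, 14 (2 points).
  x = 18: rhs = 17, matching y values: none (0 points).
  x = 19: rhs = 15, matching y values: none (0 points).
  x = 20: rhs = 12, matching y values: 9, 14 (2 points).
  x = 21: rhs = 14, matching y values: none (0 points).
  x = 22: rhs = 4, matching y values: 2, 21 (2 points).
Total affine count: 18.
Full point count |E(F_23)| = 18 + 1 = 19.
Hasse bound: |19 − (23+1)| = |-5| = 5 ≤ 2√23 ≈ 9.5917 ✓.


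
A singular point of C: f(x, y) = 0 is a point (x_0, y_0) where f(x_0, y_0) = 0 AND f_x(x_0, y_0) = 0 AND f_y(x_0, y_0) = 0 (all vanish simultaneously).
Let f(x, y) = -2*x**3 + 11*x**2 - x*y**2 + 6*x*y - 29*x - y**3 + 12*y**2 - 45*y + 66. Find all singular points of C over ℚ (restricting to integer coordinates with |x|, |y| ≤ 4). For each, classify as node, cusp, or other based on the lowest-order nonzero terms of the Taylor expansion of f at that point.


Singular points: {(2, 3)}; classification: node.

Compute partial derivatives:
  f_x = -6*x**2 + 22*x - y**2 + 6*y - 29.
  f_y = -2*x*y + 6*x - 3*y**2 + 24*y - 45.
Scan x_0 ∈ {−4, ..., 4}. For each x_0, f_y(x_0, y) is a polynomial in y; find its integer roots y ∈ {−4, ..., 4}, then test f_x and f at those candidates.
  x = -4: f_y(-4, y) = -3*y**2 + 32*y - 69; vanishes at y ∈ {3}. (-4, 3): f_x = -204 ≠ 0.
  x = -3: f_y(-3, y) = -3*y**2 + 30*y - 63; vanishes at y ∈ {3}. (-3, 3): f_x = -140 ≠ 0.
  x = -2: f_y(-2, y) = -3*y**2 + 28*y - 57; vanishes at y ∈ {3}. (-2, 3): f_x = -88 ≠ 0.
  x = -1: f_y(-1, y) = -3*y**2 + 26*y - 51; vanishes at y ∈ {3}. (-1, 3): f_x = -48 ≠ 0.
  x = 0: f_y(0, y) = -3*y**2 + 24*y - 45; vanishes at y ∈ {3}. (0, 3): f_x = -20 ≠ 0.
  x = 1: f_y(1, y) = -3*y**2 + 22*y - 39; vanishes at y ∈ {3}. (1, 3): f_x = -4 ≠ 0.
  x = 2: f_y(2, y) = -3*y**2 + 20*y - 33; vanishes at y ∈ {3}. (2, 3): f_x = 0, f = 0 — SINGULAR.
  x = 3: f_y(3, y) = -3*y**2 + 18*y - 27; vanishes at y ∈ {3}. (3, 3): f_x = -8 ≠ 0.
  x = 4: f_y(4, y) = -3*y**2 + 16*y - 21; vanishes at y ∈ {3}. (4, 3): f_x = -28 ≠ 0.
Only singular point on the grid: (2, 3).
Classify: substitute x = 2 + u, y = 3 + v and expand: f = -2*u**3 - u**2 - u*v**2 - v**3 + v**2.
No constant or linear terms (consistent with a singular point). Quadratic part: -u**2 + v**2. Cubic part: -2*u**3 - u*v**2 - v**3.
The quadratic part v**2 - u**2 = (v − u)(v + u) splits into two distinct linear factors, so there are two distinct tangent lines y − 3 = ±(x − 2) — this is a node (ordinary double point).
Classification: node.


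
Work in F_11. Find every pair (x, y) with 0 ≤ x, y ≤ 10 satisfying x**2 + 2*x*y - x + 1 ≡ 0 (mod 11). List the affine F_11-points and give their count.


Affine F_11-points: {(1, 5), (2, 2), (3, 8), (4, 8), (5, 10), (6, 2), (7, 4), (8, 4), (9, 10), (10, 7)}; count = 10.

For each of the 121 pairs (x, y) ∈ F_11², evaluate f(x, y) mod 11. Record the zeros.
  x = 0: [0↦1, 1↦1, 2↦1, 3↦1, 4↦1, 5↦1, 6↦1, 7↦1, 8↦1, 9↦1, 10↦1]  zeros at y ∈ ∅
  x = 1: [0↦1, 1↦3, 2↦5, 3↦7, 4↦9, 5↦0, 6↦2, 7↦4, 8↦6, 9↦8, 10↦10]  zeros at y ∈ {5}
  x = 2: [0↦3, 1↦7, 2↦0, 3↦4, 4↦8, 5↦1, 6↦5, 7↦9, 8↦2, 9↦6, 10↦10]  zeros at y ∈ {2}
  x = 3: [0↦7, 1↦2, 2↦8, 3↦3, 4↦9, 5↦4, 6↦10, 7↦5, 8↦0, 9↦6, 10↦1]  zeros at y ∈ {8}
  x = 4: [0↦2, 1↦10, 2↦7, 3↦4, 4↦1, 5↦9, 6↦6, 7↦3, 8↦0, 9↦8, 10↦5]  zeros at y ∈ {8}
  x = 5: [0↦10, 1↦9, 2↦8, 3↦7, 4↦6, 5↦5, 6↦4, 7↦3, 8↦2, 9↦1, 10↦0]  zeros at y ∈ {10}
  x = 6: [0↦9, 1↦10, 2↦0, 3↦1, 4↦2, 5↦3, 6↦4, 7↦5, 8↦6, 9↦7, 10↦8]  zeros at y ∈ {2}
  x = 7: [0↦10, 1↦2, 2↦5, 3↦8, 4↦0, 5↦3, 6↦6, 7↦9, 8↦1, 9↦4, 10↦7]  zeros at y ∈ {4}
  x = 8: [0↦2, 1↦7, 2↦1, 3↦6, 4↦0, 5↦5, 6↦10, 7↦4, 8↦9, 9↦3, 10↦8]  zeros at y ∈ {4}
  x = 9: [0↦7, 1↦3, 2↦10, 3↦6, 4↦2, 5↦9, 6↦5, 7↦1, 8↦8, 9↦4, 10↦0]  zeros at y ∈ {10}
  x = 10: [0↦3, 1↦1, 2↦10, 3↦8, 4↦6, 5↦4, 6↦2, 7↦0, 8↦9, 9↦7, 10↦5]  zeros at y ∈ {7}
Collecting zeros: affine points = {(1, 5), (2, 2), (3, 8), (4, 8), (5, 10), (6, 2), (7, 4), (8, 4), (9, 10), (10, 7)}.
Total count |C(F_11)_aff| = 10.


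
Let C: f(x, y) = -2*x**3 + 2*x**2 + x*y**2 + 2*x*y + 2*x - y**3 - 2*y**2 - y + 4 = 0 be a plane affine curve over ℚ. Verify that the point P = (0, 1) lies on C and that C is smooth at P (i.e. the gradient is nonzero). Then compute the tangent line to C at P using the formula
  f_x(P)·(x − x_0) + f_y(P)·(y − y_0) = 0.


Tangent line at P: 5*x - 8*y + 8 = 0.

Step 1: f(0, 1) = 0, so P lies on C.
Step 2: partial derivatives
  f_x(x, y) = -6*x**2 + 4*x + y**2 + 2*y + 2, f_y(x, y) = 2*x*y + 2*x - 3*y**2 - 4*y - 1.
  f_x(P) = 5, f_y(P) = -8 (gradient nonzero, so P is smooth).
Step 3: tangent line at P: 5·(x − 0) + -8·(y − 1) = 0.
Expanding: 5*x - 8*y + 8 = 0.


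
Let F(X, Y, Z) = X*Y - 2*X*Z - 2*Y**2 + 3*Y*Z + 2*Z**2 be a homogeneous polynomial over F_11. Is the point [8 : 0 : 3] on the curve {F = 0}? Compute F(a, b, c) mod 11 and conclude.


F(8,0,3) ≡ 3 (mod 11); P is NOT on the curve.

Evaluate F(8, 0, 3) term-by-term (mod 11).
  X*Y ↦ 1·8·0·1 = 0
  -2*X*Z ↦ -2·8·1·3 = -48
  -2*Y**2 ↦ -2·1·0·1 = 0
  3*Y*Z ↦ 3·1·0·3 = 0
  2*Z**2 ↦ 2·1·1·9 = 18
Sum: F(8, 0, 3) = (0) + (-48) + (0) + (0) + (18) = -30.
Reducing mod 11: -30 ≡ 3 (mod 11).
Since F(a, b, c) ≡ 3 ≠ 0 (mod 11), P does NOT lie on the curve.
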